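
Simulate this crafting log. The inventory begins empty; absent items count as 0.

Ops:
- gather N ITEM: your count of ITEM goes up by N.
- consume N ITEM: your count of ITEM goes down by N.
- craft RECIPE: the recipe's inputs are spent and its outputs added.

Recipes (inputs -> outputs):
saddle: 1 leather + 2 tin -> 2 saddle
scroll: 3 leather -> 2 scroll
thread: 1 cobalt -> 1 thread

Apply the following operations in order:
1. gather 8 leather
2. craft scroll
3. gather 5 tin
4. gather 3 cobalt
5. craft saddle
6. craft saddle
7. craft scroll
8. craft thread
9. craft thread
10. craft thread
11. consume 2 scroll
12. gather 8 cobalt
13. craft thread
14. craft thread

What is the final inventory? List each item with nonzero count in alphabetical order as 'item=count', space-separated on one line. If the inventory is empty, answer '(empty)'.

Answer: cobalt=6 saddle=4 scroll=2 thread=5 tin=1

Derivation:
After 1 (gather 8 leather): leather=8
After 2 (craft scroll): leather=5 scroll=2
After 3 (gather 5 tin): leather=5 scroll=2 tin=5
After 4 (gather 3 cobalt): cobalt=3 leather=5 scroll=2 tin=5
After 5 (craft saddle): cobalt=3 leather=4 saddle=2 scroll=2 tin=3
After 6 (craft saddle): cobalt=3 leather=3 saddle=4 scroll=2 tin=1
After 7 (craft scroll): cobalt=3 saddle=4 scroll=4 tin=1
After 8 (craft thread): cobalt=2 saddle=4 scroll=4 thread=1 tin=1
After 9 (craft thread): cobalt=1 saddle=4 scroll=4 thread=2 tin=1
After 10 (craft thread): saddle=4 scroll=4 thread=3 tin=1
After 11 (consume 2 scroll): saddle=4 scroll=2 thread=3 tin=1
After 12 (gather 8 cobalt): cobalt=8 saddle=4 scroll=2 thread=3 tin=1
After 13 (craft thread): cobalt=7 saddle=4 scroll=2 thread=4 tin=1
After 14 (craft thread): cobalt=6 saddle=4 scroll=2 thread=5 tin=1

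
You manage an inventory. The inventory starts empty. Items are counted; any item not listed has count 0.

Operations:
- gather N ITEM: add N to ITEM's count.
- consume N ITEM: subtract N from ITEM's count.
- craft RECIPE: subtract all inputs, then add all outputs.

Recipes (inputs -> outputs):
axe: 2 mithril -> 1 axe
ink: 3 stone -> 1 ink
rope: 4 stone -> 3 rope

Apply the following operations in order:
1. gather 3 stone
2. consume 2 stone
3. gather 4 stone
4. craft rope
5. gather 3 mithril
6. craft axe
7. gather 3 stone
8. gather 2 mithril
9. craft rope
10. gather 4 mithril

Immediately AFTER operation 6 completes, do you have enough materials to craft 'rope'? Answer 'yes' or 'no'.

Answer: no

Derivation:
After 1 (gather 3 stone): stone=3
After 2 (consume 2 stone): stone=1
After 3 (gather 4 stone): stone=5
After 4 (craft rope): rope=3 stone=1
After 5 (gather 3 mithril): mithril=3 rope=3 stone=1
After 6 (craft axe): axe=1 mithril=1 rope=3 stone=1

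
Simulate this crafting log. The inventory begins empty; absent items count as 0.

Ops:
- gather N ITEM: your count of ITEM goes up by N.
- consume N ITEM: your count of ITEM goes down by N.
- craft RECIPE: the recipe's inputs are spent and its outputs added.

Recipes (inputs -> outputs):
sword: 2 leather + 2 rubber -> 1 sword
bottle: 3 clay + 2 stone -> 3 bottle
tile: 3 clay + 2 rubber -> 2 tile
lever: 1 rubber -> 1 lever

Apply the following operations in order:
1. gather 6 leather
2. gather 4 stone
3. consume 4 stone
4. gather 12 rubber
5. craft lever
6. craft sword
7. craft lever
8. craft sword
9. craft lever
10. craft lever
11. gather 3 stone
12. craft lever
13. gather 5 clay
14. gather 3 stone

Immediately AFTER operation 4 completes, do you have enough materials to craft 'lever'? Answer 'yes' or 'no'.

After 1 (gather 6 leather): leather=6
After 2 (gather 4 stone): leather=6 stone=4
After 3 (consume 4 stone): leather=6
After 4 (gather 12 rubber): leather=6 rubber=12

Answer: yes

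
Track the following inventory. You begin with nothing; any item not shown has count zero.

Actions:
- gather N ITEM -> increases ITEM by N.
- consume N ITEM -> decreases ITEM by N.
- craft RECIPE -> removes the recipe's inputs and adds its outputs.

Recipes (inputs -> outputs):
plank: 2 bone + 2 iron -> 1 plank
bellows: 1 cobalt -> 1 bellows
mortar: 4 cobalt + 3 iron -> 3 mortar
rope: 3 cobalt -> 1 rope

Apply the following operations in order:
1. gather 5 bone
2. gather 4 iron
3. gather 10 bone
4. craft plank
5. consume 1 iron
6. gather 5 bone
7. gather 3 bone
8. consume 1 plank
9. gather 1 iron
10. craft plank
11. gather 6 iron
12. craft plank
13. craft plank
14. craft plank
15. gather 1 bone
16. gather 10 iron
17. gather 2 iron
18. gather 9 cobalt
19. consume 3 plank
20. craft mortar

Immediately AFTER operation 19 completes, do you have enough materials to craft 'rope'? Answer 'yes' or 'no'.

Answer: yes

Derivation:
After 1 (gather 5 bone): bone=5
After 2 (gather 4 iron): bone=5 iron=4
After 3 (gather 10 bone): bone=15 iron=4
After 4 (craft plank): bone=13 iron=2 plank=1
After 5 (consume 1 iron): bone=13 iron=1 plank=1
After 6 (gather 5 bone): bone=18 iron=1 plank=1
After 7 (gather 3 bone): bone=21 iron=1 plank=1
After 8 (consume 1 plank): bone=21 iron=1
After 9 (gather 1 iron): bone=21 iron=2
After 10 (craft plank): bone=19 plank=1
After 11 (gather 6 iron): bone=19 iron=6 plank=1
After 12 (craft plank): bone=17 iron=4 plank=2
After 13 (craft plank): bone=15 iron=2 plank=3
After 14 (craft plank): bone=13 plank=4
After 15 (gather 1 bone): bone=14 plank=4
After 16 (gather 10 iron): bone=14 iron=10 plank=4
After 17 (gather 2 iron): bone=14 iron=12 plank=4
After 18 (gather 9 cobalt): bone=14 cobalt=9 iron=12 plank=4
After 19 (consume 3 plank): bone=14 cobalt=9 iron=12 plank=1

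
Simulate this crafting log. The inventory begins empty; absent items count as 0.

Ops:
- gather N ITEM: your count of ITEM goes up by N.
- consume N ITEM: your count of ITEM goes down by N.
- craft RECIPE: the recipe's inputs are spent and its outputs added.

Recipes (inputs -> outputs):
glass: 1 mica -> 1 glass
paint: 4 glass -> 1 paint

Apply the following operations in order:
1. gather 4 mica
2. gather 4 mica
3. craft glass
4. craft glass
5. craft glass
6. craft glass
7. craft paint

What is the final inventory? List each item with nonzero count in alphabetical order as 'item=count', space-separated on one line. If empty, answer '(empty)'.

After 1 (gather 4 mica): mica=4
After 2 (gather 4 mica): mica=8
After 3 (craft glass): glass=1 mica=7
After 4 (craft glass): glass=2 mica=6
After 5 (craft glass): glass=3 mica=5
After 6 (craft glass): glass=4 mica=4
After 7 (craft paint): mica=4 paint=1

Answer: mica=4 paint=1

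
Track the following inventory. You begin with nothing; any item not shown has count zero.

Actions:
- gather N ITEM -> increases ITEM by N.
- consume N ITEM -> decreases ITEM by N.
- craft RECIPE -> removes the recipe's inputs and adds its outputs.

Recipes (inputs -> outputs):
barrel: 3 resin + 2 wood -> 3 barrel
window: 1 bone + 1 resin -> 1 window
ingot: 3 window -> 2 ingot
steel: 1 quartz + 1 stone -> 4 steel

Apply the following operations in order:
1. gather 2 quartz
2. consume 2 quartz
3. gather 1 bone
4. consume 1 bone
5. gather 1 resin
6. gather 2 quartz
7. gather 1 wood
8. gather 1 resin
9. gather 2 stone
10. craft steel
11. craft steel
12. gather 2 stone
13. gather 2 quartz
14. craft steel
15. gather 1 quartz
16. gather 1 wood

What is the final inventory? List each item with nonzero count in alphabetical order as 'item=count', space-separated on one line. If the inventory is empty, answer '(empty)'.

Answer: quartz=2 resin=2 steel=12 stone=1 wood=2

Derivation:
After 1 (gather 2 quartz): quartz=2
After 2 (consume 2 quartz): (empty)
After 3 (gather 1 bone): bone=1
After 4 (consume 1 bone): (empty)
After 5 (gather 1 resin): resin=1
After 6 (gather 2 quartz): quartz=2 resin=1
After 7 (gather 1 wood): quartz=2 resin=1 wood=1
After 8 (gather 1 resin): quartz=2 resin=2 wood=1
After 9 (gather 2 stone): quartz=2 resin=2 stone=2 wood=1
After 10 (craft steel): quartz=1 resin=2 steel=4 stone=1 wood=1
After 11 (craft steel): resin=2 steel=8 wood=1
After 12 (gather 2 stone): resin=2 steel=8 stone=2 wood=1
After 13 (gather 2 quartz): quartz=2 resin=2 steel=8 stone=2 wood=1
After 14 (craft steel): quartz=1 resin=2 steel=12 stone=1 wood=1
After 15 (gather 1 quartz): quartz=2 resin=2 steel=12 stone=1 wood=1
After 16 (gather 1 wood): quartz=2 resin=2 steel=12 stone=1 wood=2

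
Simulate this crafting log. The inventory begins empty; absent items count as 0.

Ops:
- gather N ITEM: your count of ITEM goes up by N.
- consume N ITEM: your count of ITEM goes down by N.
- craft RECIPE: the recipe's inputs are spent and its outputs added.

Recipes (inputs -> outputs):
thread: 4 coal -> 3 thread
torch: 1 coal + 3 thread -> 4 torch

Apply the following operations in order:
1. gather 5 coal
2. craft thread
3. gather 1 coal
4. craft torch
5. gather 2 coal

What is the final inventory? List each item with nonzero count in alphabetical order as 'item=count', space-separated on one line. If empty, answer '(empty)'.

After 1 (gather 5 coal): coal=5
After 2 (craft thread): coal=1 thread=3
After 3 (gather 1 coal): coal=2 thread=3
After 4 (craft torch): coal=1 torch=4
After 5 (gather 2 coal): coal=3 torch=4

Answer: coal=3 torch=4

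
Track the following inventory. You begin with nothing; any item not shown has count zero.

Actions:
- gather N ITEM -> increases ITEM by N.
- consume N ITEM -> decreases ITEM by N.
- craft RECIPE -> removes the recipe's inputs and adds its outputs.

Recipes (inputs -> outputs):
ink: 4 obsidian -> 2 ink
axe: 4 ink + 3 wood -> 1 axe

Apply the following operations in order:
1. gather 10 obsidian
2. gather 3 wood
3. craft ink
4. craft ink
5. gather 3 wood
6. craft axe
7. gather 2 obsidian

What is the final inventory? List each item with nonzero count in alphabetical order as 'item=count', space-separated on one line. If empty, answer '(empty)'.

Answer: axe=1 obsidian=4 wood=3

Derivation:
After 1 (gather 10 obsidian): obsidian=10
After 2 (gather 3 wood): obsidian=10 wood=3
After 3 (craft ink): ink=2 obsidian=6 wood=3
After 4 (craft ink): ink=4 obsidian=2 wood=3
After 5 (gather 3 wood): ink=4 obsidian=2 wood=6
After 6 (craft axe): axe=1 obsidian=2 wood=3
After 7 (gather 2 obsidian): axe=1 obsidian=4 wood=3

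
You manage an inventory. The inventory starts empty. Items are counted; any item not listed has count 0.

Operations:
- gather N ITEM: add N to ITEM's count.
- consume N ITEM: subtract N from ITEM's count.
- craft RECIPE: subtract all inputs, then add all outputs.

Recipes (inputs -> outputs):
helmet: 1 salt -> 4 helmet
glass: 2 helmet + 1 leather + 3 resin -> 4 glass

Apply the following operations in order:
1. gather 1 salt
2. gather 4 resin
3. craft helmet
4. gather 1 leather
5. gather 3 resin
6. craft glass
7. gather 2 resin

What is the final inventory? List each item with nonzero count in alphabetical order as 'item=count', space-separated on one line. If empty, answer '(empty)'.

After 1 (gather 1 salt): salt=1
After 2 (gather 4 resin): resin=4 salt=1
After 3 (craft helmet): helmet=4 resin=4
After 4 (gather 1 leather): helmet=4 leather=1 resin=4
After 5 (gather 3 resin): helmet=4 leather=1 resin=7
After 6 (craft glass): glass=4 helmet=2 resin=4
After 7 (gather 2 resin): glass=4 helmet=2 resin=6

Answer: glass=4 helmet=2 resin=6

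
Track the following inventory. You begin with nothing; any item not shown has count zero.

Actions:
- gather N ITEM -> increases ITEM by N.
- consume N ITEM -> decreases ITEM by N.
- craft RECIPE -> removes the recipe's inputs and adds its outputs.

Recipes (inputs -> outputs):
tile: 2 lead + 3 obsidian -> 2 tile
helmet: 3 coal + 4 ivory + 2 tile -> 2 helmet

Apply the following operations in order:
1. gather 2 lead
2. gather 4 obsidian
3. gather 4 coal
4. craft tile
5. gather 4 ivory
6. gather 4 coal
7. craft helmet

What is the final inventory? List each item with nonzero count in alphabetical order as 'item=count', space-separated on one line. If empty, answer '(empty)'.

Answer: coal=5 helmet=2 obsidian=1

Derivation:
After 1 (gather 2 lead): lead=2
After 2 (gather 4 obsidian): lead=2 obsidian=4
After 3 (gather 4 coal): coal=4 lead=2 obsidian=4
After 4 (craft tile): coal=4 obsidian=1 tile=2
After 5 (gather 4 ivory): coal=4 ivory=4 obsidian=1 tile=2
After 6 (gather 4 coal): coal=8 ivory=4 obsidian=1 tile=2
After 7 (craft helmet): coal=5 helmet=2 obsidian=1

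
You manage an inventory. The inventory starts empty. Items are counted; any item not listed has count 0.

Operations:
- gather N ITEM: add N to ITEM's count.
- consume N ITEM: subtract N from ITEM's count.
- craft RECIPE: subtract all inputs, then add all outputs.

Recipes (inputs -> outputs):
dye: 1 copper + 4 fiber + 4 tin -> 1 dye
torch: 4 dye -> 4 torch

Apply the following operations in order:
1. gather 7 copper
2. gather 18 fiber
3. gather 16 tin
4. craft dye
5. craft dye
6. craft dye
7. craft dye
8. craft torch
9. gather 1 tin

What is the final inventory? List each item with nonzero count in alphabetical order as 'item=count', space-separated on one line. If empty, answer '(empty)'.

After 1 (gather 7 copper): copper=7
After 2 (gather 18 fiber): copper=7 fiber=18
After 3 (gather 16 tin): copper=7 fiber=18 tin=16
After 4 (craft dye): copper=6 dye=1 fiber=14 tin=12
After 5 (craft dye): copper=5 dye=2 fiber=10 tin=8
After 6 (craft dye): copper=4 dye=3 fiber=6 tin=4
After 7 (craft dye): copper=3 dye=4 fiber=2
After 8 (craft torch): copper=3 fiber=2 torch=4
After 9 (gather 1 tin): copper=3 fiber=2 tin=1 torch=4

Answer: copper=3 fiber=2 tin=1 torch=4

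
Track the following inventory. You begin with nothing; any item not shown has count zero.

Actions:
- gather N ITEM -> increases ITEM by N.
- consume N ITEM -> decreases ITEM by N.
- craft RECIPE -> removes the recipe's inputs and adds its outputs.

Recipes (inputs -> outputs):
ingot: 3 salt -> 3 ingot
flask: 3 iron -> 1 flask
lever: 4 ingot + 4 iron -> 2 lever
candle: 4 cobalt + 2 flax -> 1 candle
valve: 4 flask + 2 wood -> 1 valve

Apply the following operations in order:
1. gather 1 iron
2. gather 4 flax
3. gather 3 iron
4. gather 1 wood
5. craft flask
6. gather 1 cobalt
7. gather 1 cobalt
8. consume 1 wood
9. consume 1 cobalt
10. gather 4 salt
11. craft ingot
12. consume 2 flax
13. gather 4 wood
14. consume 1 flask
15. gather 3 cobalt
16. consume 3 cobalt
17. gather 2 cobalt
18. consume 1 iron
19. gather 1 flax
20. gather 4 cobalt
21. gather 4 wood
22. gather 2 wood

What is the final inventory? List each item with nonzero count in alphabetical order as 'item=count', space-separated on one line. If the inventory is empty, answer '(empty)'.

After 1 (gather 1 iron): iron=1
After 2 (gather 4 flax): flax=4 iron=1
After 3 (gather 3 iron): flax=4 iron=4
After 4 (gather 1 wood): flax=4 iron=4 wood=1
After 5 (craft flask): flask=1 flax=4 iron=1 wood=1
After 6 (gather 1 cobalt): cobalt=1 flask=1 flax=4 iron=1 wood=1
After 7 (gather 1 cobalt): cobalt=2 flask=1 flax=4 iron=1 wood=1
After 8 (consume 1 wood): cobalt=2 flask=1 flax=4 iron=1
After 9 (consume 1 cobalt): cobalt=1 flask=1 flax=4 iron=1
After 10 (gather 4 salt): cobalt=1 flask=1 flax=4 iron=1 salt=4
After 11 (craft ingot): cobalt=1 flask=1 flax=4 ingot=3 iron=1 salt=1
After 12 (consume 2 flax): cobalt=1 flask=1 flax=2 ingot=3 iron=1 salt=1
After 13 (gather 4 wood): cobalt=1 flask=1 flax=2 ingot=3 iron=1 salt=1 wood=4
After 14 (consume 1 flask): cobalt=1 flax=2 ingot=3 iron=1 salt=1 wood=4
After 15 (gather 3 cobalt): cobalt=4 flax=2 ingot=3 iron=1 salt=1 wood=4
After 16 (consume 3 cobalt): cobalt=1 flax=2 ingot=3 iron=1 salt=1 wood=4
After 17 (gather 2 cobalt): cobalt=3 flax=2 ingot=3 iron=1 salt=1 wood=4
After 18 (consume 1 iron): cobalt=3 flax=2 ingot=3 salt=1 wood=4
After 19 (gather 1 flax): cobalt=3 flax=3 ingot=3 salt=1 wood=4
After 20 (gather 4 cobalt): cobalt=7 flax=3 ingot=3 salt=1 wood=4
After 21 (gather 4 wood): cobalt=7 flax=3 ingot=3 salt=1 wood=8
After 22 (gather 2 wood): cobalt=7 flax=3 ingot=3 salt=1 wood=10

Answer: cobalt=7 flax=3 ingot=3 salt=1 wood=10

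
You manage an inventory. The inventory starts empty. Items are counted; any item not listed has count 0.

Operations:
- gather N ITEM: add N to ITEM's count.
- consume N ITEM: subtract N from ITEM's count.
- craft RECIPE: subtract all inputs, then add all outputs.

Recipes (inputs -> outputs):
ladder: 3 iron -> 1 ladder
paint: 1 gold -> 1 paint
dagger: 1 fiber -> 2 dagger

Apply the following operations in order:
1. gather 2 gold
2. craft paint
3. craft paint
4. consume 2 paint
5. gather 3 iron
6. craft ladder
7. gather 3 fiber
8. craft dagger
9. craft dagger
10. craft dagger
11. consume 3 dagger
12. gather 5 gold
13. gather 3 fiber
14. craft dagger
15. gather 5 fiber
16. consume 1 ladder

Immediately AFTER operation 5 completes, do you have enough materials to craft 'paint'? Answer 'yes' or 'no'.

After 1 (gather 2 gold): gold=2
After 2 (craft paint): gold=1 paint=1
After 3 (craft paint): paint=2
After 4 (consume 2 paint): (empty)
After 5 (gather 3 iron): iron=3

Answer: no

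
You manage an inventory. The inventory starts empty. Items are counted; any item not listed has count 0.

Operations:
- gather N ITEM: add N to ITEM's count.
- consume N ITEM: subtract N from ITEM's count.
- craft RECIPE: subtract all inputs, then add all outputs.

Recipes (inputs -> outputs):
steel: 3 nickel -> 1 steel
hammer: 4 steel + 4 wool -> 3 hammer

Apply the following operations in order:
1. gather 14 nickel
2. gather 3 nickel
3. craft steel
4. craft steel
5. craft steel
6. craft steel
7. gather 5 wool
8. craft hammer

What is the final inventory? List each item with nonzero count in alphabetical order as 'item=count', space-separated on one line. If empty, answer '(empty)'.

After 1 (gather 14 nickel): nickel=14
After 2 (gather 3 nickel): nickel=17
After 3 (craft steel): nickel=14 steel=1
After 4 (craft steel): nickel=11 steel=2
After 5 (craft steel): nickel=8 steel=3
After 6 (craft steel): nickel=5 steel=4
After 7 (gather 5 wool): nickel=5 steel=4 wool=5
After 8 (craft hammer): hammer=3 nickel=5 wool=1

Answer: hammer=3 nickel=5 wool=1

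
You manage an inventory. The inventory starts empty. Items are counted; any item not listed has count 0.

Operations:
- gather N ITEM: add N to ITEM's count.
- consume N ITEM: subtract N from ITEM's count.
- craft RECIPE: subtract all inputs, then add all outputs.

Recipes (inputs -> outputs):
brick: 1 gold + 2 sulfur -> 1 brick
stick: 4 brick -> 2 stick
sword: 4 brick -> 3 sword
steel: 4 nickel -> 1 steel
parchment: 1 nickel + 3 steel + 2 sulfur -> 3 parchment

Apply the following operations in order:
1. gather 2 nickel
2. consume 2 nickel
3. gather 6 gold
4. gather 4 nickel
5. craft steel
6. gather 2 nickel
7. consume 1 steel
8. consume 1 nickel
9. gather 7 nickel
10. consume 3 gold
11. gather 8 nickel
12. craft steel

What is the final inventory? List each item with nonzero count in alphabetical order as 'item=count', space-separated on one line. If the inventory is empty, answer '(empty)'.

Answer: gold=3 nickel=12 steel=1

Derivation:
After 1 (gather 2 nickel): nickel=2
After 2 (consume 2 nickel): (empty)
After 3 (gather 6 gold): gold=6
After 4 (gather 4 nickel): gold=6 nickel=4
After 5 (craft steel): gold=6 steel=1
After 6 (gather 2 nickel): gold=6 nickel=2 steel=1
After 7 (consume 1 steel): gold=6 nickel=2
After 8 (consume 1 nickel): gold=6 nickel=1
After 9 (gather 7 nickel): gold=6 nickel=8
After 10 (consume 3 gold): gold=3 nickel=8
After 11 (gather 8 nickel): gold=3 nickel=16
After 12 (craft steel): gold=3 nickel=12 steel=1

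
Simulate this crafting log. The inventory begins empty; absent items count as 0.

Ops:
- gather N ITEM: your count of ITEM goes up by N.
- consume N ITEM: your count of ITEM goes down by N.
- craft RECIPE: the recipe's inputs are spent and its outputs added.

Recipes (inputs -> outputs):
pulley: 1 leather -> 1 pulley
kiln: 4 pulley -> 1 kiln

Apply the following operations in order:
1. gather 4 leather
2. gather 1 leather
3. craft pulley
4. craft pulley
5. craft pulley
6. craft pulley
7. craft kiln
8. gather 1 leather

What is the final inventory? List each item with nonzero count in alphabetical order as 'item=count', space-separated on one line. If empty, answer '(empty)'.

Answer: kiln=1 leather=2

Derivation:
After 1 (gather 4 leather): leather=4
After 2 (gather 1 leather): leather=5
After 3 (craft pulley): leather=4 pulley=1
After 4 (craft pulley): leather=3 pulley=2
After 5 (craft pulley): leather=2 pulley=3
After 6 (craft pulley): leather=1 pulley=4
After 7 (craft kiln): kiln=1 leather=1
After 8 (gather 1 leather): kiln=1 leather=2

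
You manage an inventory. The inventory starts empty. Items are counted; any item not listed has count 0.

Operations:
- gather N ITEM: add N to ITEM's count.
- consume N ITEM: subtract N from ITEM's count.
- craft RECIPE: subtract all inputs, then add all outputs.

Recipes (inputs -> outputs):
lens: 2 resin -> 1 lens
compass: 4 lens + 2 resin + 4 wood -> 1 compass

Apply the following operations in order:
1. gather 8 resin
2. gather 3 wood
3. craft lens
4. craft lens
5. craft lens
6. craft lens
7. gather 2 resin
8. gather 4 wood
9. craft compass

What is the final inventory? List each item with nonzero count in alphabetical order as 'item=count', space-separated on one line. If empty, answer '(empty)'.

After 1 (gather 8 resin): resin=8
After 2 (gather 3 wood): resin=8 wood=3
After 3 (craft lens): lens=1 resin=6 wood=3
After 4 (craft lens): lens=2 resin=4 wood=3
After 5 (craft lens): lens=3 resin=2 wood=3
After 6 (craft lens): lens=4 wood=3
After 7 (gather 2 resin): lens=4 resin=2 wood=3
After 8 (gather 4 wood): lens=4 resin=2 wood=7
After 9 (craft compass): compass=1 wood=3

Answer: compass=1 wood=3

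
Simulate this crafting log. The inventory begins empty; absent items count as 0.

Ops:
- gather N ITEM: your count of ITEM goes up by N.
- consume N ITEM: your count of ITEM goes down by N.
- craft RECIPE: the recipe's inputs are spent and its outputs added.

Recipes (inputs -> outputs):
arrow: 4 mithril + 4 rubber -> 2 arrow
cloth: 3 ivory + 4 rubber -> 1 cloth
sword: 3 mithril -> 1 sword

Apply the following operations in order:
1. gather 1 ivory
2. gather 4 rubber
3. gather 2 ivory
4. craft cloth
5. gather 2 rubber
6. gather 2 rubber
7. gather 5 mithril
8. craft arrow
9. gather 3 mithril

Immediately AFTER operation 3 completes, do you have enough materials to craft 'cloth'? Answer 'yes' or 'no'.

After 1 (gather 1 ivory): ivory=1
After 2 (gather 4 rubber): ivory=1 rubber=4
After 3 (gather 2 ivory): ivory=3 rubber=4

Answer: yes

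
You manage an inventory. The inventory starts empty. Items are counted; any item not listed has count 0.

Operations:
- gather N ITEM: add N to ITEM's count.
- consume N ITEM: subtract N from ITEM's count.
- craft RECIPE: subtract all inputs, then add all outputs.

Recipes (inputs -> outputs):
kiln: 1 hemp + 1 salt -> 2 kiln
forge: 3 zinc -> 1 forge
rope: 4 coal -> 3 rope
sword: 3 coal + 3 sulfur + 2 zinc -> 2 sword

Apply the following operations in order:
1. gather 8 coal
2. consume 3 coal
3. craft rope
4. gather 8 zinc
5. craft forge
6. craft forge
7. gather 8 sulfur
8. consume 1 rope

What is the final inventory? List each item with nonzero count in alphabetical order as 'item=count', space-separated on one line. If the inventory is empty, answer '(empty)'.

After 1 (gather 8 coal): coal=8
After 2 (consume 3 coal): coal=5
After 3 (craft rope): coal=1 rope=3
After 4 (gather 8 zinc): coal=1 rope=3 zinc=8
After 5 (craft forge): coal=1 forge=1 rope=3 zinc=5
After 6 (craft forge): coal=1 forge=2 rope=3 zinc=2
After 7 (gather 8 sulfur): coal=1 forge=2 rope=3 sulfur=8 zinc=2
After 8 (consume 1 rope): coal=1 forge=2 rope=2 sulfur=8 zinc=2

Answer: coal=1 forge=2 rope=2 sulfur=8 zinc=2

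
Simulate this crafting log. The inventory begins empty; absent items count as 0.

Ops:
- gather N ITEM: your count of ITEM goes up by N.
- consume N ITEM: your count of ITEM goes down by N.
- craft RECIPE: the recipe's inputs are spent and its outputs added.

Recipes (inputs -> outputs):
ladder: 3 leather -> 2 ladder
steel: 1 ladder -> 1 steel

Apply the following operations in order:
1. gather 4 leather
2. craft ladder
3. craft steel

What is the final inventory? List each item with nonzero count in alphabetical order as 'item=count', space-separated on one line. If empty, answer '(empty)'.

After 1 (gather 4 leather): leather=4
After 2 (craft ladder): ladder=2 leather=1
After 3 (craft steel): ladder=1 leather=1 steel=1

Answer: ladder=1 leather=1 steel=1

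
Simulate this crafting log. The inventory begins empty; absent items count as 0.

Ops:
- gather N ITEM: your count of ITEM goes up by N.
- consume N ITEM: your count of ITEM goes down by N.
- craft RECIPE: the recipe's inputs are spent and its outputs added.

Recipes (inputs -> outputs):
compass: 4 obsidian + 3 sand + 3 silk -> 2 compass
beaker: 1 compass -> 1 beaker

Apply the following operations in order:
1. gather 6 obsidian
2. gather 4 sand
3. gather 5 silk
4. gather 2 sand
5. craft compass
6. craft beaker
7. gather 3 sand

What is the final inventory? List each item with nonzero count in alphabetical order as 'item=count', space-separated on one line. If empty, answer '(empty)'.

Answer: beaker=1 compass=1 obsidian=2 sand=6 silk=2

Derivation:
After 1 (gather 6 obsidian): obsidian=6
After 2 (gather 4 sand): obsidian=6 sand=4
After 3 (gather 5 silk): obsidian=6 sand=4 silk=5
After 4 (gather 2 sand): obsidian=6 sand=6 silk=5
After 5 (craft compass): compass=2 obsidian=2 sand=3 silk=2
After 6 (craft beaker): beaker=1 compass=1 obsidian=2 sand=3 silk=2
After 7 (gather 3 sand): beaker=1 compass=1 obsidian=2 sand=6 silk=2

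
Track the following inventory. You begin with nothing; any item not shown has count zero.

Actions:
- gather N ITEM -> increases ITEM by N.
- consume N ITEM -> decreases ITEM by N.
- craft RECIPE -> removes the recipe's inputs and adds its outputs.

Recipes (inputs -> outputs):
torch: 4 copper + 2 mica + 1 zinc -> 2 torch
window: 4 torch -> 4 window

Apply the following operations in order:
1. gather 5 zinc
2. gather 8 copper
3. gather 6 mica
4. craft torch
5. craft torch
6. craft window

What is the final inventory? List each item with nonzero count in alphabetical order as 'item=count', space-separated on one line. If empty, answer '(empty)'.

After 1 (gather 5 zinc): zinc=5
After 2 (gather 8 copper): copper=8 zinc=5
After 3 (gather 6 mica): copper=8 mica=6 zinc=5
After 4 (craft torch): copper=4 mica=4 torch=2 zinc=4
After 5 (craft torch): mica=2 torch=4 zinc=3
After 6 (craft window): mica=2 window=4 zinc=3

Answer: mica=2 window=4 zinc=3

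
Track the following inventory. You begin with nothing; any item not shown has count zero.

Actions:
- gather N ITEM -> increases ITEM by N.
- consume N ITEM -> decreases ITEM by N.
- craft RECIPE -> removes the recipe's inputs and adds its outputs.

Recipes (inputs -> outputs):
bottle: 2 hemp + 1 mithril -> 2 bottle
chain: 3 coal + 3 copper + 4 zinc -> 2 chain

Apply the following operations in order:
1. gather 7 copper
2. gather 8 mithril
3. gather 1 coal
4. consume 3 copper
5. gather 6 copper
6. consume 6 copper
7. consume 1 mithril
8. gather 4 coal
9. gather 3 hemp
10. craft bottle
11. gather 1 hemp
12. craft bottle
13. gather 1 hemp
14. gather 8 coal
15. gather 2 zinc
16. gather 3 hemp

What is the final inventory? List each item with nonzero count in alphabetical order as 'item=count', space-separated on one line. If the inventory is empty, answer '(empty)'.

Answer: bottle=4 coal=13 copper=4 hemp=4 mithril=5 zinc=2

Derivation:
After 1 (gather 7 copper): copper=7
After 2 (gather 8 mithril): copper=7 mithril=8
After 3 (gather 1 coal): coal=1 copper=7 mithril=8
After 4 (consume 3 copper): coal=1 copper=4 mithril=8
After 5 (gather 6 copper): coal=1 copper=10 mithril=8
After 6 (consume 6 copper): coal=1 copper=4 mithril=8
After 7 (consume 1 mithril): coal=1 copper=4 mithril=7
After 8 (gather 4 coal): coal=5 copper=4 mithril=7
After 9 (gather 3 hemp): coal=5 copper=4 hemp=3 mithril=7
After 10 (craft bottle): bottle=2 coal=5 copper=4 hemp=1 mithril=6
After 11 (gather 1 hemp): bottle=2 coal=5 copper=4 hemp=2 mithril=6
After 12 (craft bottle): bottle=4 coal=5 copper=4 mithril=5
After 13 (gather 1 hemp): bottle=4 coal=5 copper=4 hemp=1 mithril=5
After 14 (gather 8 coal): bottle=4 coal=13 copper=4 hemp=1 mithril=5
After 15 (gather 2 zinc): bottle=4 coal=13 copper=4 hemp=1 mithril=5 zinc=2
After 16 (gather 3 hemp): bottle=4 coal=13 copper=4 hemp=4 mithril=5 zinc=2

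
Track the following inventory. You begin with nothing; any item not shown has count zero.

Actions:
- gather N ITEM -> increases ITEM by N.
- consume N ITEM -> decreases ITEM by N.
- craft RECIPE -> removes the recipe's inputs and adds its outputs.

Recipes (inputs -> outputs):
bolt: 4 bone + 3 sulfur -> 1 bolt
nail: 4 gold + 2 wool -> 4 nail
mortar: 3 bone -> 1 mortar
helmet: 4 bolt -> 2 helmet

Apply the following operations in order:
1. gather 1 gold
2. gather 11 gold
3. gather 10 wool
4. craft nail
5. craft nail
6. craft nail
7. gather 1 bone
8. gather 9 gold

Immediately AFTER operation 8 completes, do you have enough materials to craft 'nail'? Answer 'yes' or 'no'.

Answer: yes

Derivation:
After 1 (gather 1 gold): gold=1
After 2 (gather 11 gold): gold=12
After 3 (gather 10 wool): gold=12 wool=10
After 4 (craft nail): gold=8 nail=4 wool=8
After 5 (craft nail): gold=4 nail=8 wool=6
After 6 (craft nail): nail=12 wool=4
After 7 (gather 1 bone): bone=1 nail=12 wool=4
After 8 (gather 9 gold): bone=1 gold=9 nail=12 wool=4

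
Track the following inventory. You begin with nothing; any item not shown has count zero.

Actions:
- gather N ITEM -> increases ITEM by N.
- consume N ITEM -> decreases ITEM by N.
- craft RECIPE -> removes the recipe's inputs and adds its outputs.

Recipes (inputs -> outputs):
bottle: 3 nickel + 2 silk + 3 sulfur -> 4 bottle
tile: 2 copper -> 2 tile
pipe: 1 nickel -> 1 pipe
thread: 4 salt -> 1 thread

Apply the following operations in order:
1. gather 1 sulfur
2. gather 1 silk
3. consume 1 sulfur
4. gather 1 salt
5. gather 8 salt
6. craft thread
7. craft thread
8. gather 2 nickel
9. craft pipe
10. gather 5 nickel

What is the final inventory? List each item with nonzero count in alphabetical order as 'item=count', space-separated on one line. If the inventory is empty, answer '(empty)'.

After 1 (gather 1 sulfur): sulfur=1
After 2 (gather 1 silk): silk=1 sulfur=1
After 3 (consume 1 sulfur): silk=1
After 4 (gather 1 salt): salt=1 silk=1
After 5 (gather 8 salt): salt=9 silk=1
After 6 (craft thread): salt=5 silk=1 thread=1
After 7 (craft thread): salt=1 silk=1 thread=2
After 8 (gather 2 nickel): nickel=2 salt=1 silk=1 thread=2
After 9 (craft pipe): nickel=1 pipe=1 salt=1 silk=1 thread=2
After 10 (gather 5 nickel): nickel=6 pipe=1 salt=1 silk=1 thread=2

Answer: nickel=6 pipe=1 salt=1 silk=1 thread=2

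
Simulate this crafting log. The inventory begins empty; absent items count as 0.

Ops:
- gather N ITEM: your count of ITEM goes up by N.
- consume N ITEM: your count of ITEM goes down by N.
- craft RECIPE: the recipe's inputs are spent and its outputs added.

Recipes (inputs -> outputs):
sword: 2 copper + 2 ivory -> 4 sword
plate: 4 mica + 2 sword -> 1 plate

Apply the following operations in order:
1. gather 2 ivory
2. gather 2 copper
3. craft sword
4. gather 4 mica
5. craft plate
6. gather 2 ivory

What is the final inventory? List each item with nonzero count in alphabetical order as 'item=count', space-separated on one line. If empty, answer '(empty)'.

After 1 (gather 2 ivory): ivory=2
After 2 (gather 2 copper): copper=2 ivory=2
After 3 (craft sword): sword=4
After 4 (gather 4 mica): mica=4 sword=4
After 5 (craft plate): plate=1 sword=2
After 6 (gather 2 ivory): ivory=2 plate=1 sword=2

Answer: ivory=2 plate=1 sword=2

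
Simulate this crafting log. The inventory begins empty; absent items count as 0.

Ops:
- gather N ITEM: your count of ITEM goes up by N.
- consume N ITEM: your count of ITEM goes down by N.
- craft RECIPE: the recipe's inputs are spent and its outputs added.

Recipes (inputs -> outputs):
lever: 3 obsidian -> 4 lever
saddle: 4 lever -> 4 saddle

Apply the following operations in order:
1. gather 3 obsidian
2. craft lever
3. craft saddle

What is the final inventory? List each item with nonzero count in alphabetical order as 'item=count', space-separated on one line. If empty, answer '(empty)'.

After 1 (gather 3 obsidian): obsidian=3
After 2 (craft lever): lever=4
After 3 (craft saddle): saddle=4

Answer: saddle=4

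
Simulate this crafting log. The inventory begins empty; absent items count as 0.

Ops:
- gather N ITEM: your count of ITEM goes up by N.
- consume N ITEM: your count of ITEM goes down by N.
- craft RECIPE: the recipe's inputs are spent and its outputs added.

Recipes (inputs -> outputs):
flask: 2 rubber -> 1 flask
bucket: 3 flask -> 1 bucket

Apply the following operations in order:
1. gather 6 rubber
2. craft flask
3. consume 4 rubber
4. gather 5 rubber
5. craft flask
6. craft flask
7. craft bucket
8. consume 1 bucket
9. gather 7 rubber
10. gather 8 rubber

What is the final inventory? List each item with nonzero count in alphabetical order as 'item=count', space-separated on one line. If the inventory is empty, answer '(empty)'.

Answer: rubber=16

Derivation:
After 1 (gather 6 rubber): rubber=6
After 2 (craft flask): flask=1 rubber=4
After 3 (consume 4 rubber): flask=1
After 4 (gather 5 rubber): flask=1 rubber=5
After 5 (craft flask): flask=2 rubber=3
After 6 (craft flask): flask=3 rubber=1
After 7 (craft bucket): bucket=1 rubber=1
After 8 (consume 1 bucket): rubber=1
After 9 (gather 7 rubber): rubber=8
After 10 (gather 8 rubber): rubber=16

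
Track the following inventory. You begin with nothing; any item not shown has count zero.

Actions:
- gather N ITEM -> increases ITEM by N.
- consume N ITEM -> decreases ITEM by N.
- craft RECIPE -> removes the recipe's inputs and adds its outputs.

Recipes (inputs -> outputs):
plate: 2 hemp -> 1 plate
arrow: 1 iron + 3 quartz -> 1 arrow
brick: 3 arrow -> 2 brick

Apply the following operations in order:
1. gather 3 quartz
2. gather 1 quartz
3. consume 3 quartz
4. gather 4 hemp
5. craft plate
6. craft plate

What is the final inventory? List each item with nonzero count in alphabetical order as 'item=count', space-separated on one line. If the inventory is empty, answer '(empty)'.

Answer: plate=2 quartz=1

Derivation:
After 1 (gather 3 quartz): quartz=3
After 2 (gather 1 quartz): quartz=4
After 3 (consume 3 quartz): quartz=1
After 4 (gather 4 hemp): hemp=4 quartz=1
After 5 (craft plate): hemp=2 plate=1 quartz=1
After 6 (craft plate): plate=2 quartz=1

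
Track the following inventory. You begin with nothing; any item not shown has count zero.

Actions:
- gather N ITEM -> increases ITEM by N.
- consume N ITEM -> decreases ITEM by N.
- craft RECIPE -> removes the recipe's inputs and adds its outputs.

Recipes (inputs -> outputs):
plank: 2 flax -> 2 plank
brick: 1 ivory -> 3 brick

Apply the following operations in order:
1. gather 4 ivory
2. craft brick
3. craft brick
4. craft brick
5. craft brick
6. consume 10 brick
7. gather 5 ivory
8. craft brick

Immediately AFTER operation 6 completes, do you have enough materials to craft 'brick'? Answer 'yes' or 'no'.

Answer: no

Derivation:
After 1 (gather 4 ivory): ivory=4
After 2 (craft brick): brick=3 ivory=3
After 3 (craft brick): brick=6 ivory=2
After 4 (craft brick): brick=9 ivory=1
After 5 (craft brick): brick=12
After 6 (consume 10 brick): brick=2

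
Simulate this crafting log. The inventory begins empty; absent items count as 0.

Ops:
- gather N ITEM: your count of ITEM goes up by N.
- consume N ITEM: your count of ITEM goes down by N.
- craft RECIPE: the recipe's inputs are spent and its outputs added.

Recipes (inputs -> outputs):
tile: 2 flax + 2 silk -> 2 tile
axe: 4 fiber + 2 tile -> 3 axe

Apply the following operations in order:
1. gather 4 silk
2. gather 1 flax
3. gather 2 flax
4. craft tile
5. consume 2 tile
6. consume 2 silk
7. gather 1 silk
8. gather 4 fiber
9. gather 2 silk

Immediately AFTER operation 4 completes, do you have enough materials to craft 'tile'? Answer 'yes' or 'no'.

Answer: no

Derivation:
After 1 (gather 4 silk): silk=4
After 2 (gather 1 flax): flax=1 silk=4
After 3 (gather 2 flax): flax=3 silk=4
After 4 (craft tile): flax=1 silk=2 tile=2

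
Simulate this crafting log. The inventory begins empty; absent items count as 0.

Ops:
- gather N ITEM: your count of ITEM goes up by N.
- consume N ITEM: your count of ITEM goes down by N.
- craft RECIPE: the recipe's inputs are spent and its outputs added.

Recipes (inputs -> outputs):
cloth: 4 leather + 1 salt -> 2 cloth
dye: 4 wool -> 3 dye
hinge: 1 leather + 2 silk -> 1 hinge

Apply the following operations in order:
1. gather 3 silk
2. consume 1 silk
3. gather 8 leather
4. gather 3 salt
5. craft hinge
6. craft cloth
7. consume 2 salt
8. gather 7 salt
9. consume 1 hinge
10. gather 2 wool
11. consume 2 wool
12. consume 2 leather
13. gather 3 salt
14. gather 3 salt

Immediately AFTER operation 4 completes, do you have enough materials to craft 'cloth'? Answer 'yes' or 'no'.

After 1 (gather 3 silk): silk=3
After 2 (consume 1 silk): silk=2
After 3 (gather 8 leather): leather=8 silk=2
After 4 (gather 3 salt): leather=8 salt=3 silk=2

Answer: yes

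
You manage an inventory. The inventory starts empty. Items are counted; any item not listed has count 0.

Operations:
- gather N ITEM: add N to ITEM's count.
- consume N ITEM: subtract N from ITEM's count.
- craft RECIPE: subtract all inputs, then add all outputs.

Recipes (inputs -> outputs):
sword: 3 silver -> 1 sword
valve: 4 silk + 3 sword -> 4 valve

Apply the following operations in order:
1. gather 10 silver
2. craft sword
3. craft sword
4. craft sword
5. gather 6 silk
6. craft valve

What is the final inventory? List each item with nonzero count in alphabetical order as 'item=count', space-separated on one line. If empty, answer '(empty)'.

After 1 (gather 10 silver): silver=10
After 2 (craft sword): silver=7 sword=1
After 3 (craft sword): silver=4 sword=2
After 4 (craft sword): silver=1 sword=3
After 5 (gather 6 silk): silk=6 silver=1 sword=3
After 6 (craft valve): silk=2 silver=1 valve=4

Answer: silk=2 silver=1 valve=4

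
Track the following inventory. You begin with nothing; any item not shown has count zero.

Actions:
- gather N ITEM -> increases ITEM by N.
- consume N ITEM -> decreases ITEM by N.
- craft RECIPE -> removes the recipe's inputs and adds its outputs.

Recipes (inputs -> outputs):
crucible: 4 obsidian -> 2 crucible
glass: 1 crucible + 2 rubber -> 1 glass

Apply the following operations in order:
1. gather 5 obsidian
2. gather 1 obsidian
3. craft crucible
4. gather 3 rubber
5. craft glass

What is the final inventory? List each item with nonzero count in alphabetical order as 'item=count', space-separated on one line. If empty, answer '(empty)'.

Answer: crucible=1 glass=1 obsidian=2 rubber=1

Derivation:
After 1 (gather 5 obsidian): obsidian=5
After 2 (gather 1 obsidian): obsidian=6
After 3 (craft crucible): crucible=2 obsidian=2
After 4 (gather 3 rubber): crucible=2 obsidian=2 rubber=3
After 5 (craft glass): crucible=1 glass=1 obsidian=2 rubber=1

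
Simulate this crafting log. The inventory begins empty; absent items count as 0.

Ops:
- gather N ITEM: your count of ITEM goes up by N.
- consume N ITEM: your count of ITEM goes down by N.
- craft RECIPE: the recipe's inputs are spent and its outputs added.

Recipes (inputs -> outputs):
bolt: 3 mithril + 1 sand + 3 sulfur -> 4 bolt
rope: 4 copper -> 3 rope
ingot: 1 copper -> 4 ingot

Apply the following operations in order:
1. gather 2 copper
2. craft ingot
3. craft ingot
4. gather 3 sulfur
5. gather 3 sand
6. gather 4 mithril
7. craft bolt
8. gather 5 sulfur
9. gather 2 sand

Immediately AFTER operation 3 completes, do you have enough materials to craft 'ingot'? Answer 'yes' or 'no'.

Answer: no

Derivation:
After 1 (gather 2 copper): copper=2
After 2 (craft ingot): copper=1 ingot=4
After 3 (craft ingot): ingot=8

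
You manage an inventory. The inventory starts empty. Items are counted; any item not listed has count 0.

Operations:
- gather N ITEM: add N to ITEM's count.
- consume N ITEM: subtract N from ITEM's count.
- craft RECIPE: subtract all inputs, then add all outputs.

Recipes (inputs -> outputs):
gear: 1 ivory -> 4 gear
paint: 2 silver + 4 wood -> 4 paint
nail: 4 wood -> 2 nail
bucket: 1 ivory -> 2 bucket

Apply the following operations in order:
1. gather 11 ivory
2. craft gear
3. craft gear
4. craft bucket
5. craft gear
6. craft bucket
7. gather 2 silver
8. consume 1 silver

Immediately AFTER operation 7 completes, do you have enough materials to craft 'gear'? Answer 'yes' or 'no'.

After 1 (gather 11 ivory): ivory=11
After 2 (craft gear): gear=4 ivory=10
After 3 (craft gear): gear=8 ivory=9
After 4 (craft bucket): bucket=2 gear=8 ivory=8
After 5 (craft gear): bucket=2 gear=12 ivory=7
After 6 (craft bucket): bucket=4 gear=12 ivory=6
After 7 (gather 2 silver): bucket=4 gear=12 ivory=6 silver=2

Answer: yes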